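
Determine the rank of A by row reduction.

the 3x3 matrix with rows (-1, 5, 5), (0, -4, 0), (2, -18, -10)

Row reduction:
R3 <- R3 - (-2)*R1:  [  0  -8   0 ]
R3 <- R3 - (2)*R2:  [ 0  0  0 ]
Row echelon form:
[ -1   5  5 ]
[  0  -4  0 ]
[  0   0  0 ]
Nonzero rows / pivot columns: 2

rank(A) = 2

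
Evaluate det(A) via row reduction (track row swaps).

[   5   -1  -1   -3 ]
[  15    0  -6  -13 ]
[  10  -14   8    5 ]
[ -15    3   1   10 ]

Forward elimination:
R2 <- R2 - (3)*R1:  [  0   3  -3  -4 ]
R3 <- R3 - (2)*R1:  [   0  -12   10   11 ]
R4 <- R4 - (-3)*R1:  [  0   0  -2   1 ]
R3 <- R3 - (-4)*R2:  [  0   0  -2  -5 ]
R4 <- R4 - (1)*R3:  [ 0  0  0  6 ]
Upper-triangular form:
[ 5  -1  -1  -3 ]
[ 0   3  -3  -4 ]
[ 0   0  -2  -5 ]
[ 0   0   0   6 ]
det(A) = (-1)^0 * (5) * (3) * (-2) * (6) = -180  (0 row swaps -> sign +1)

det(A) = -180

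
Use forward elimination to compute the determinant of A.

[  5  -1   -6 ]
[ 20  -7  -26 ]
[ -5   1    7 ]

det(A) = -15

Forward elimination:
R2 <- R2 - (4)*R1:  [  0  -3  -2 ]
R3 <- R3 - (-1)*R1:  [ 0  0  1 ]
Upper-triangular form:
[ 5  -1  -6 ]
[ 0  -3  -2 ]
[ 0   0   1 ]
det(A) = (-1)^0 * (5) * (-3) * (1) = -15  (0 row swaps -> sign +1)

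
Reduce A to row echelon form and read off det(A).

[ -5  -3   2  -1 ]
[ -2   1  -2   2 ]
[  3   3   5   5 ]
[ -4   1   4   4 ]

det(A) = 136

Forward elimination:
R2 <- R2 - (2/5)*R1:  [     0   11/5  -14/5   12/5 ]
R3 <- R3 - (-3/5)*R1:  [    0   6/5  31/5  22/5 ]
R4 <- R4 - (4/5)*R1:  [    0  17/5  12/5  24/5 ]
R3 <- R3 - (6/11)*R2:  [     0      0  85/11  34/11 ]
R4 <- R4 - (17/11)*R2:  [     0      0  74/11  12/11 ]
R4 <- R4 - (74/85)*R3:  [    0     0     0  -8/5 ]
Upper-triangular form:
[ -5    -3      2     -1 ]
[  0  11/5  -14/5   12/5 ]
[  0     0  85/11  34/11 ]
[  0     0      0   -8/5 ]
det(A) = (-1)^0 * (-5) * (11/5) * (85/11) * (-8/5) = 136  (0 row swaps -> sign +1)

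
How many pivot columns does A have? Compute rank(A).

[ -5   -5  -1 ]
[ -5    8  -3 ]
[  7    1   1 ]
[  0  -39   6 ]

rank(A) = 3

Row reduction:
R2 <- R2 - (1)*R1:  [  0  13  -2 ]
R3 <- R3 - (-7/5)*R1:  [    0    -6  -2/5 ]
R3 <- R3 - (-6/13)*R2:  [      0       0  -86/65 ]
R4 <- R4 - (-3)*R2:  [ 0  0  0 ]
Row echelon form:
[ -5  -5      -1 ]
[  0  13      -2 ]
[  0   0  -86/65 ]
[  0   0       0 ]
Nonzero rows / pivot columns: 3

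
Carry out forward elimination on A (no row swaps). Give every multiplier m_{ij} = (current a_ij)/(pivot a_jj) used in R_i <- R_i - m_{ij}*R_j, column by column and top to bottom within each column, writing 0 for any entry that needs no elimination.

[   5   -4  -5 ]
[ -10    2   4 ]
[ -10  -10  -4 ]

multipliers: -2, -2, 3

Forward elimination:
R2 <- R2 - (-2)*R1:  [  0  -6  -6 ]
R3 <- R3 - (-2)*R1:  [   0  -18  -14 ]
R3 <- R3 - (3)*R2:  [ 0  0  4 ]
Multipliers (in order of application): m_{21} = -2, m_{31} = -2, m_{32} = 3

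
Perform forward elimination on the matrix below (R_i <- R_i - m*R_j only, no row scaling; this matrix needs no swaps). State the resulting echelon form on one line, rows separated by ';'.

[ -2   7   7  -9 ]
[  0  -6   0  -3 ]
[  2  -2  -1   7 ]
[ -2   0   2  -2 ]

Forward elimination:
R3 <- R3 - (-1)*R1:  [  0   5   6  -2 ]
R4 <- R4 - (1)*R1:  [  0  -7  -5   7 ]
R3 <- R3 - (-5/6)*R2:  [    0     0     6  -9/2 ]
R4 <- R4 - (7/6)*R2:  [    0     0    -5  21/2 ]
R4 <- R4 - (-5/6)*R3:  [    0     0     0  27/4 ]
Row echelon form:
[ -2   7  7    -9 ]
[  0  -6  0    -3 ]
[  0   0  6  -9/2 ]
[  0   0  0  27/4 ]

REF = [-2 7 7 -9; 0 -6 0 -3; 0 0 6 -9/2; 0 0 0 27/4]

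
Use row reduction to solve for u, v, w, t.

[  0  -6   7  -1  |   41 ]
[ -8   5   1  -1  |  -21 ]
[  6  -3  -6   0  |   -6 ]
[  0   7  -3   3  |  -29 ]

(2, -2, 4, -1)

Forward elimination on [A|b]:
R1 <-> R2   (pivot in column 1 was zero)
[ -8   5   1  -1  -21 ]
[  0  -6   7  -1   41 ]
[  6  -3  -6   0   -6 ]
[  0   7  -3   3  -29 ]
R3 <- R3 - (-3/4)*R1:  [     0    3/4  -21/4   -3/4  -87/4 ]
R3 <- R3 - (-1/8)*R2:  [      0       0   -35/8    -7/8  -133/8 ]
R4 <- R4 - (-7/6)*R2:  [     0      0   31/6   11/6  113/6 ]
R4 <- R4 - (-124/105)*R3:  [    0     0     0   4/5  -4/5 ]
Row echelon form:
[ -8   5      1    -1  |     -21 ]
[  0  -6      7    -1  |      41 ]
[  0   0  -35/8  -7/8  |  -133/8 ]
[  0   0      0   4/5  |    -4/5 ]
Back-substitution:
t = (-4/5) / (4/5) = -1
w = (-133/8 - (-7/8)*(-1)) / (-35/8) = 4
v = (41 - (7)*(4) - (-1)*(-1)) / -6 = -2
u = (-21 - (5)*(-2) - (1)*(4) - (-1)*(-1)) / -8 = 2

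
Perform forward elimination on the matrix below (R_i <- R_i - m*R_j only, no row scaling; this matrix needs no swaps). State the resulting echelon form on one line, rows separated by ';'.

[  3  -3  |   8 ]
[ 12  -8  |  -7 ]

Forward elimination:
R2 <- R2 - (4)*R1:  [   0    4  -39 ]
Row echelon form:
[ 3  -3  |    8 ]
[ 0   4  |  -39 ]

REF = [3 -3 8; 0 4 -39]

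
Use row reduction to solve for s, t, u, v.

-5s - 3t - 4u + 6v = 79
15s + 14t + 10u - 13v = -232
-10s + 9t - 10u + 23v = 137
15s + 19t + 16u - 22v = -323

(-4, -5, -5, 4)

Forward elimination on [A|b]:
R2 <- R2 - (-3)*R1:  [  0   5  -2   5   5 ]
R3 <- R3 - (2)*R1:  [   0   15   -2   11  -21 ]
R4 <- R4 - (-3)*R1:  [   0   10    4   -4  -86 ]
R3 <- R3 - (3)*R2:  [   0    0    4   -4  -36 ]
R4 <- R4 - (2)*R2:  [   0    0    8  -14  -96 ]
R4 <- R4 - (2)*R3:  [   0    0    0   -6  -24 ]
Row echelon form:
[ -5  -3  -4   6  |   79 ]
[  0   5  -2   5  |    5 ]
[  0   0   4  -4  |  -36 ]
[  0   0   0  -6  |  -24 ]
Back-substitution:
v = (-24) / -6 = 4
u = (-36 - (-4)*(4)) / 4 = -5
t = (5 - (-2)*(-5) - (5)*(4)) / 5 = -5
s = (79 - (-3)*(-5) - (-4)*(-5) - (6)*(4)) / -5 = -4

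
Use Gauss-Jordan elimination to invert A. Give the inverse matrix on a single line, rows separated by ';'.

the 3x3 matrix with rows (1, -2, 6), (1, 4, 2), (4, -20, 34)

inverse = [44/3 -13/3 -7/3; -13/6 5/6 1/3; -3 1 1/2]

Gauss-Jordan on [A | I]:
R2 <- R2 - (1)*R1:  [  0   6  -4  |  -1   1   0 ]
R3 <- R3 - (4)*R1:  [   0  -12   10  |   -4    0    1 ]
R2 <- (1/6)*R2:  [    0     1  -2/3  |  -1/6   1/6     0 ]
R1 <- R1 - (-2)*R2:  [    1     0  14/3  |   2/3   1/3     0 ]
R3 <- R3 - (-12)*R2:  [  0   0   2  |  -6   2   1 ]
R3 <- (1/2)*R3:  [   0    0    1  |   -3    1  1/2 ]
R1 <- R1 - (14/3)*R3:  [     1      0      0  |   44/3  -13/3   -7/3 ]
R2 <- R2 - (-2/3)*R3:  [     0      1      0  |  -13/6    5/6    1/3 ]
Right block of [I | A^{-1}] is the inverse:
[  44/3  -13/3  -7/3 ]
[ -13/6    5/6   1/3 ]
[    -3      1   1/2 ]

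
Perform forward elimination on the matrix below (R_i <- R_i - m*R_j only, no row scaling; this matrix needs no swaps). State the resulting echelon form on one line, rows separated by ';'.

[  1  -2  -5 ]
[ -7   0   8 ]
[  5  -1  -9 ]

REF = [1 -2 -5; 0 -14 -27; 0 0 -19/14]

Forward elimination:
R2 <- R2 - (-7)*R1:  [   0  -14  -27 ]
R3 <- R3 - (5)*R1:  [  0   9  16 ]
R3 <- R3 - (-9/14)*R2:  [      0       0  -19/14 ]
Row echelon form:
[ 1   -2      -5 ]
[ 0  -14     -27 ]
[ 0    0  -19/14 ]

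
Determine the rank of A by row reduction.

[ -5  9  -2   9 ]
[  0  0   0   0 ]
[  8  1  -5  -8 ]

rank(A) = 2

Row reduction:
R3 <- R3 - (-8/5)*R1:  [     0   77/5  -41/5   32/5 ]
R2 <-> R3   (pivot in column 2 was zero)
[ -5     9     -2     9 ]
[  0  77/5  -41/5  32/5 ]
[  0     0      0     0 ]
Row echelon form:
[ -5     9     -2     9 ]
[  0  77/5  -41/5  32/5 ]
[  0     0      0     0 ]
Nonzero rows / pivot columns: 2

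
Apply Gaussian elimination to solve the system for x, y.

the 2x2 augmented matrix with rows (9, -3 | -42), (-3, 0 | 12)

Forward elimination on [A|b]:
R2 <- R2 - (-1/3)*R1:  [  0  -1  -2 ]
Row echelon form:
[ 9  -3  |  -42 ]
[ 0  -1  |   -2 ]
Back-substitution:
y = (-2) / -1 = 2
x = (-42 - (-3)*(2)) / 9 = -4

(-4, 2)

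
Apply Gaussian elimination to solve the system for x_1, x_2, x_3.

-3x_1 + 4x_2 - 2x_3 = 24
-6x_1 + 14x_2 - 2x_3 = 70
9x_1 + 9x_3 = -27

Forward elimination on [A|b]:
R2 <- R2 - (2)*R1:  [  0   6   2  22 ]
R3 <- R3 - (-3)*R1:  [  0  12   3  45 ]
R3 <- R3 - (2)*R2:  [  0   0  -1   1 ]
Row echelon form:
[ -3  4  -2  |  24 ]
[  0  6   2  |  22 ]
[  0  0  -1  |   1 ]
Back-substitution:
x_3 = (1) / -1 = -1
x_2 = (22 - (2)*(-1)) / 6 = 4
x_1 = (24 - (4)*(4) - (-2)*(-1)) / -3 = -2

(-2, 4, -1)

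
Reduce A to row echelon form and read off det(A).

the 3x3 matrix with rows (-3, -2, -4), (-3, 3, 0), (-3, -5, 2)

Forward elimination:
R2 <- R2 - (1)*R1:  [ 0  5  4 ]
R3 <- R3 - (1)*R1:  [  0  -3   6 ]
R3 <- R3 - (-3/5)*R2:  [    0     0  42/5 ]
Upper-triangular form:
[ -3  -2    -4 ]
[  0   5     4 ]
[  0   0  42/5 ]
det(A) = (-1)^0 * (-3) * (5) * (42/5) = -126  (0 row swaps -> sign +1)

det(A) = -126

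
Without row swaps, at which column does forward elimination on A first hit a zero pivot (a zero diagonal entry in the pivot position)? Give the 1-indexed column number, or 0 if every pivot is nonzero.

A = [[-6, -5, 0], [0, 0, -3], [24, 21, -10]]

first zero-pivot column = 2

Naive forward elimination:
R3 <- R3 - (-4)*R1:  [   0    1  -10 ]
Matrix at this point:
[ -6  -5    0 ]
[  0   0   -3 ]
[  0   1  -10 ]
Pivot entry (2,2) is zero but row 3 has 1 in column 2 -> naive elimination stops; a row interchange (e.g. R2 <-> R3) would be required here.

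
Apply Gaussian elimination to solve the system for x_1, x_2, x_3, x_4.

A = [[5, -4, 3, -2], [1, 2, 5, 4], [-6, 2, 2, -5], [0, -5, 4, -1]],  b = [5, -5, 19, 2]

(0, 1, 1, -3)

Forward elimination on [A|b]:
R2 <- R2 - (1/5)*R1:  [    0  14/5  22/5  22/5    -6 ]
R3 <- R3 - (-6/5)*R1:  [     0  -14/5   28/5  -37/5     25 ]
R3 <- R3 - (-1)*R2:  [  0   0  10  -3  19 ]
R4 <- R4 - (-25/14)*R2:  [     0      0   83/7   48/7  -61/7 ]
R4 <- R4 - (83/70)*R3:  [        0         0         0    729/70  -2187/70 ]
Row echelon form:
[ 5    -4     3      -2  |         5 ]
[ 0  14/5  22/5    22/5  |        -6 ]
[ 0     0    10      -3  |        19 ]
[ 0     0     0  729/70  |  -2187/70 ]
Back-substitution:
x_4 = (-2187/70) / (729/70) = -3
x_3 = (19 - (-3)*(-3)) / 10 = 1
x_2 = (-6 - (22/5)*(1) - (22/5)*(-3)) / (14/5) = 1
x_1 = (5 - (-4)*(1) - (3)*(1) - (-2)*(-3)) / 5 = 0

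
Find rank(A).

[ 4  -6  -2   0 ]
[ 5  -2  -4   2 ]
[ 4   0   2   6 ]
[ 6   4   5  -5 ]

rank(A) = 4

Row reduction:
R2 <- R2 - (5/4)*R1:  [    0  11/2  -3/2     2 ]
R3 <- R3 - (1)*R1:  [ 0  6  4  6 ]
R4 <- R4 - (3/2)*R1:  [  0  13   8  -5 ]
R3 <- R3 - (12/11)*R2:  [     0      0  62/11  42/11 ]
R4 <- R4 - (26/11)*R2:  [       0        0   127/11  -107/11 ]
R4 <- R4 - (127/62)*R3:  [       0        0        0  -544/31 ]
Row echelon form:
[ 4    -6     -2        0 ]
[ 0  11/2   -3/2        2 ]
[ 0     0  62/11    42/11 ]
[ 0     0      0  -544/31 ]
Nonzero rows / pivot columns: 4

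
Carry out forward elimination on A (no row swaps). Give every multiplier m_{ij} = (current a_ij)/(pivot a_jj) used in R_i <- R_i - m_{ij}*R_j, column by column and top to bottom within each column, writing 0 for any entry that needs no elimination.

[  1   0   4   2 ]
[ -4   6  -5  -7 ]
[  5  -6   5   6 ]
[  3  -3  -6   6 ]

multipliers: -4, 5, 3, -1, -1/2, 25/8

Forward elimination:
R2 <- R2 - (-4)*R1:  [  0   6  11   1 ]
R3 <- R3 - (5)*R1:  [   0   -6  -15   -4 ]
R4 <- R4 - (3)*R1:  [   0   -3  -18    0 ]
R3 <- R3 - (-1)*R2:  [  0   0  -4  -3 ]
R4 <- R4 - (-1/2)*R2:  [     0      0  -25/2    1/2 ]
R4 <- R4 - (25/8)*R3:  [    0     0     0  79/8 ]
Multipliers (in order of application): m_{21} = -4, m_{31} = 5, m_{41} = 3, m_{32} = -1, m_{42} = -1/2, m_{43} = 25/8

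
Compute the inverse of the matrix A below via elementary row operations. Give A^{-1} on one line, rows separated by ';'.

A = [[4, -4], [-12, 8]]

inverse = [-1/2 -1/4; -3/4 -1/4]

Gauss-Jordan on [A | I]:
R1 <- (1/4)*R1:  [   1   -1  |  1/4    0 ]
R2 <- R2 - (-12)*R1:  [  0  -4  |   3   1 ]
R2 <- (1/-4)*R2:  [    0     1  |  -3/4  -1/4 ]
R1 <- R1 - (-1)*R2:  [    1     0  |  -1/2  -1/4 ]
Right block of [I | A^{-1}] is the inverse:
[ -1/2  -1/4 ]
[ -3/4  -1/4 ]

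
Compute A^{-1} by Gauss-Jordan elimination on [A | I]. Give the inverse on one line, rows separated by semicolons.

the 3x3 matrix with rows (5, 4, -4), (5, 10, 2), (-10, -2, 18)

Gauss-Jordan on [A | I]:
R1 <- (1/5)*R1:  [    1   4/5  -4/5  |   1/5     0     0 ]
R2 <- R2 - (5)*R1:  [  0   6   6  |  -1   1   0 ]
R3 <- R3 - (-10)*R1:  [  0   6  10  |   2   0   1 ]
R2 <- (1/6)*R2:  [    0     1     1  |  -1/6   1/6     0 ]
R1 <- R1 - (4/5)*R2:  [     1      0   -8/5  |    1/3  -2/15      0 ]
R3 <- R3 - (6)*R2:  [  0   0   4  |   3  -1   1 ]
R3 <- (1/4)*R3:  [    0     0     1  |   3/4  -1/4   1/4 ]
R1 <- R1 - (-8/5)*R3:  [     1      0      0  |  23/15  -8/15    2/5 ]
R2 <- R2 - (1)*R3:  [      0       1       0  |  -11/12    5/12    -1/4 ]
Right block of [I | A^{-1}] is the inverse:
[  23/15  -8/15   2/5 ]
[ -11/12   5/12  -1/4 ]
[    3/4   -1/4   1/4 ]

inverse = [23/15 -8/15 2/5; -11/12 5/12 -1/4; 3/4 -1/4 1/4]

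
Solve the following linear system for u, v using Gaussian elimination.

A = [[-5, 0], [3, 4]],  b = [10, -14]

(-2, -2)

Forward elimination on [A|b]:
R2 <- R2 - (-3/5)*R1:  [  0   4  -8 ]
Row echelon form:
[ -5  0  |  10 ]
[  0  4  |  -8 ]
Back-substitution:
v = (-8) / 4 = -2
u = (10) / -5 = -2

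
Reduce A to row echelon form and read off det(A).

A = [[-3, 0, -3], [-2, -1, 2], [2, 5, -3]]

Forward elimination:
R2 <- R2 - (2/3)*R1:  [  0  -1   4 ]
R3 <- R3 - (-2/3)*R1:  [  0   5  -5 ]
R3 <- R3 - (-5)*R2:  [  0   0  15 ]
Upper-triangular form:
[ -3   0  -3 ]
[  0  -1   4 ]
[  0   0  15 ]
det(A) = (-1)^0 * (-3) * (-1) * (15) = 45  (0 row swaps -> sign +1)

det(A) = 45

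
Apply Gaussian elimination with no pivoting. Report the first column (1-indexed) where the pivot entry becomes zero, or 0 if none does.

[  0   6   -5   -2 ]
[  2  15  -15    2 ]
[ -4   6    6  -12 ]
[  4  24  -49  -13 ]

Naive forward elimination:
Pivot entry (1,1) is zero but row 2 has 2 in column 1 -> naive elimination stops; a row interchange (e.g. R1 <-> R2) would be required here.

first zero-pivot column = 1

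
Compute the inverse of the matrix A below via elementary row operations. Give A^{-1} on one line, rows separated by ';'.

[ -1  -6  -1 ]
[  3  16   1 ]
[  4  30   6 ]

Gauss-Jordan on [A | I]:
R1 <- (1/-1)*R1:  [  1   6   1  |  -1   0   0 ]
R2 <- R2 - (3)*R1:  [  0  -2  -2  |   3   1   0 ]
R3 <- R3 - (4)*R1:  [ 0  6  2  |  4  0  1 ]
R2 <- (1/-2)*R2:  [    0     1     1  |  -3/2  -1/2     0 ]
R1 <- R1 - (6)*R2:  [  1   0  -5  |   8   3   0 ]
R3 <- R3 - (6)*R2:  [  0   0  -4  |  13   3   1 ]
R3 <- (1/-4)*R3:  [     0      0      1  |  -13/4   -3/4   -1/4 ]
R1 <- R1 - (-5)*R3:  [     1      0      0  |  -33/4   -3/4   -5/4 ]
R2 <- R2 - (1)*R3:  [   0    1    0  |  7/4  1/4  1/4 ]
Right block of [I | A^{-1}] is the inverse:
[ -33/4  -3/4  -5/4 ]
[   7/4   1/4   1/4 ]
[ -13/4  -3/4  -1/4 ]

inverse = [-33/4 -3/4 -5/4; 7/4 1/4 1/4; -13/4 -3/4 -1/4]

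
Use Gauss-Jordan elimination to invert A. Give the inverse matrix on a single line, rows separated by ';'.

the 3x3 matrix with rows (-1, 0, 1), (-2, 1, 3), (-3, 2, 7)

Gauss-Jordan on [A | I]:
R1 <- (1/-1)*R1:  [  1   0  -1  |  -1   0   0 ]
R2 <- R2 - (-2)*R1:  [  0   1   1  |  -2   1   0 ]
R3 <- R3 - (-3)*R1:  [  0   2   4  |  -3   0   1 ]
R3 <- R3 - (2)*R2:  [  0   0   2  |   1  -2   1 ]
R3 <- (1/2)*R3:  [   0    0    1  |  1/2   -1  1/2 ]
R1 <- R1 - (-1)*R3:  [    1     0     0  |  -1/2    -1   1/2 ]
R2 <- R2 - (1)*R3:  [    0     1     0  |  -5/2     2  -1/2 ]
Right block of [I | A^{-1}] is the inverse:
[ -1/2  -1   1/2 ]
[ -5/2   2  -1/2 ]
[  1/2  -1   1/2 ]

inverse = [-1/2 -1 1/2; -5/2 2 -1/2; 1/2 -1 1/2]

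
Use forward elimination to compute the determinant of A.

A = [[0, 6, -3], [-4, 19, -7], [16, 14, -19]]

det(A) = -48

Forward elimination:
R1 <-> R2   (pivot in column 1 was zero)
[ -4  19   -7 ]
[  0   6   -3 ]
[ 16  14  -19 ]
R3 <- R3 - (-4)*R1:  [   0   90  -47 ]
R3 <- R3 - (15)*R2:  [  0   0  -2 ]
Upper-triangular form:
[ -4  19  -7 ]
[  0   6  -3 ]
[  0   0  -2 ]
det(A) = (-1)^1 * (-4) * (6) * (-2) = -48  (1 row swap -> sign -1)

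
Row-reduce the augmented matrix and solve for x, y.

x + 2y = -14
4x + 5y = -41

Forward elimination on [A|b]:
R2 <- R2 - (4)*R1:  [  0  -3  15 ]
Row echelon form:
[ 1   2  |  -14 ]
[ 0  -3  |   15 ]
Back-substitution:
y = (15) / -3 = -5
x = (-14 - (2)*(-5)) / 1 = -4

(-4, -5)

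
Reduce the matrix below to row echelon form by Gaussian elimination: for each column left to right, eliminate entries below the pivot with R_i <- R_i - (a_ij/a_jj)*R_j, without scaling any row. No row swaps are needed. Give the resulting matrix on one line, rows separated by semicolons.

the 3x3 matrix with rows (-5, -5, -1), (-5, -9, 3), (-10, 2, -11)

Forward elimination:
R2 <- R2 - (1)*R1:  [  0  -4   4 ]
R3 <- R3 - (2)*R1:  [  0  12  -9 ]
R3 <- R3 - (-3)*R2:  [ 0  0  3 ]
Row echelon form:
[ -5  -5  -1 ]
[  0  -4   4 ]
[  0   0   3 ]

REF = [-5 -5 -1; 0 -4 4; 0 0 3]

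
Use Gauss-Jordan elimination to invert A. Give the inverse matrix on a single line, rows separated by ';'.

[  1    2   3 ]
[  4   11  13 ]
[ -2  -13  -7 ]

inverse = [46/3 -25/6 -7/6; 1/3 -1/6 -1/6; -5 3/2 1/2]

Gauss-Jordan on [A | I]:
R2 <- R2 - (4)*R1:  [  0   3   1  |  -4   1   0 ]
R3 <- R3 - (-2)*R1:  [  0  -9  -1  |   2   0   1 ]
R2 <- (1/3)*R2:  [    0     1   1/3  |  -4/3   1/3     0 ]
R1 <- R1 - (2)*R2:  [    1     0   7/3  |  11/3  -2/3     0 ]
R3 <- R3 - (-9)*R2:  [   0    0    2  |  -10    3    1 ]
R3 <- (1/2)*R3:  [   0    0    1  |   -5  3/2  1/2 ]
R1 <- R1 - (7/3)*R3:  [     1      0      0  |   46/3  -25/6   -7/6 ]
R2 <- R2 - (1/3)*R3:  [    0     1     0  |   1/3  -1/6  -1/6 ]
Right block of [I | A^{-1}] is the inverse:
[ 46/3  -25/6  -7/6 ]
[  1/3   -1/6  -1/6 ]
[   -5    3/2   1/2 ]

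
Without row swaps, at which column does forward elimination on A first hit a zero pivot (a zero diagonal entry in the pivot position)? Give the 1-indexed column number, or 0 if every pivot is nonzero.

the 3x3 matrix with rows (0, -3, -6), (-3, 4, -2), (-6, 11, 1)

first zero-pivot column = 1

Naive forward elimination:
Pivot entry (1,1) is zero but row 2 has -3 in column 1 -> naive elimination stops; a row interchange (e.g. R1 <-> R2) would be required here.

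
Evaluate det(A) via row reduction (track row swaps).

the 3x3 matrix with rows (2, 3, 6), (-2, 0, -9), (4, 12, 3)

det(A) = -18

Forward elimination:
R2 <- R2 - (-1)*R1:  [  0   3  -3 ]
R3 <- R3 - (2)*R1:  [  0   6  -9 ]
R3 <- R3 - (2)*R2:  [  0   0  -3 ]
Upper-triangular form:
[ 2  3   6 ]
[ 0  3  -3 ]
[ 0  0  -3 ]
det(A) = (-1)^0 * (2) * (3) * (-3) = -18  (0 row swaps -> sign +1)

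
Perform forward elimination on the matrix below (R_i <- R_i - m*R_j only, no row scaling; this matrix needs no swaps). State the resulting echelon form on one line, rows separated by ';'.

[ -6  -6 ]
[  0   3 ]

Forward elimination:
Row echelon form:
[ -6  -6 ]
[  0   3 ]

REF = [-6 -6; 0 3]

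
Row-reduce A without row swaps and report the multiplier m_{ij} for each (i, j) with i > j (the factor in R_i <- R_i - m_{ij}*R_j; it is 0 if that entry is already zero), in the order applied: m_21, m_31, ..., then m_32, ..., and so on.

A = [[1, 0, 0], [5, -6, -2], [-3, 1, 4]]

Forward elimination:
R2 <- R2 - (5)*R1:  [  0  -6  -2 ]
R3 <- R3 - (-3)*R1:  [ 0  1  4 ]
R3 <- R3 - (-1/6)*R2:  [    0     0  11/3 ]
Multipliers (in order of application): m_{21} = 5, m_{31} = -3, m_{32} = -1/6

multipliers: 5, -3, -1/6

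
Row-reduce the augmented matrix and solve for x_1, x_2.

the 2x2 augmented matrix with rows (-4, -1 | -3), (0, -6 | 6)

(1, -1)

Forward elimination on [A|b]:
Row echelon form:
[ -4  -1  |  -3 ]
[  0  -6  |   6 ]
Back-substitution:
x_2 = (6) / -6 = -1
x_1 = (-3 - (-1)*(-1)) / -4 = 1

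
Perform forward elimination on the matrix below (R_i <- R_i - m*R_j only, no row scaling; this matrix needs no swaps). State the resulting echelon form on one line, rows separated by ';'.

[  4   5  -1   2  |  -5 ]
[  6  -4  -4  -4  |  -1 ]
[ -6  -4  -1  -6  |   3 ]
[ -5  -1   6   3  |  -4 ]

REF = [4 5 -1 2 -5; 0 -23/2 -5/2 -7 13/2; 0 0 -75/23 -118/23 -58/23; 0 0 0 -253/75 -1511/150]

Forward elimination:
R2 <- R2 - (3/2)*R1:  [     0  -23/2   -5/2     -7   13/2 ]
R3 <- R3 - (-3/2)*R1:  [    0   7/2  -5/2    -3  -9/2 ]
R4 <- R4 - (-5/4)*R1:  [     0   21/4   19/4   11/2  -41/4 ]
R3 <- R3 - (-7/23)*R2:  [       0        0   -75/23  -118/23   -58/23 ]
R4 <- R4 - (-21/46)*R2:  [       0        0    83/23    53/23  -335/46 ]
R4 <- R4 - (-83/75)*R3:  [         0          0          0    -253/75  -1511/150 ]
Row echelon form:
[ 4      5      -1        2  |         -5 ]
[ 0  -23/2    -5/2       -7  |       13/2 ]
[ 0      0  -75/23  -118/23  |     -58/23 ]
[ 0      0       0  -253/75  |  -1511/150 ]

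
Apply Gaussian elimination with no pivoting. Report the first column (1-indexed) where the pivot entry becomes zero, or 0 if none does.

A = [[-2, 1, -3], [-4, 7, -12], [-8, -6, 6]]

first zero-pivot column = 0

Naive forward elimination:
R2 <- R2 - (2)*R1:  [  0   5  -6 ]
R3 <- R3 - (4)*R1:  [   0  -10   18 ]
R3 <- R3 - (-2)*R2:  [ 0  0  6 ]
All pivots nonzero; naive elimination completes without hitting a zero pivot.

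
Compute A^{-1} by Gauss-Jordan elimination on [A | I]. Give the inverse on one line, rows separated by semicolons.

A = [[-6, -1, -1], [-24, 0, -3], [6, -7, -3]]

Gauss-Jordan on [A | I]:
R1 <- (1/-6)*R1:  [    1   1/6   1/6  |  -1/6     0     0 ]
R2 <- R2 - (-24)*R1:  [  0   4   1  |  -4   1   0 ]
R3 <- R3 - (6)*R1:  [  0  -8  -4  |   1   0   1 ]
R2 <- (1/4)*R2:  [   0    1  1/4  |   -1  1/4    0 ]
R1 <- R1 - (1/6)*R2:  [     1      0    1/8  |      0  -1/24      0 ]
R3 <- R3 - (-8)*R2:  [  0   0  -2  |  -7   2   1 ]
R3 <- (1/-2)*R3:  [    0     0     1  |   7/2    -1  -1/2 ]
R1 <- R1 - (1/8)*R3:  [     1      0      0  |  -7/16   1/12   1/16 ]
R2 <- R2 - (1/4)*R3:  [     0      1      0  |  -15/8    1/2    1/8 ]
Right block of [I | A^{-1}] is the inverse:
[ -7/16  1/12  1/16 ]
[ -15/8   1/2   1/8 ]
[   7/2    -1  -1/2 ]

inverse = [-7/16 1/12 1/16; -15/8 1/2 1/8; 7/2 -1 -1/2]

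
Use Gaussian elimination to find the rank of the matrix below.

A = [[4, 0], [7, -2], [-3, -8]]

Row reduction:
R2 <- R2 - (7/4)*R1:  [  0  -2 ]
R3 <- R3 - (-3/4)*R1:  [  0  -8 ]
R3 <- R3 - (4)*R2:  [ 0  0 ]
Row echelon form:
[ 4   0 ]
[ 0  -2 ]
[ 0   0 ]
Nonzero rows / pivot columns: 2

rank(A) = 2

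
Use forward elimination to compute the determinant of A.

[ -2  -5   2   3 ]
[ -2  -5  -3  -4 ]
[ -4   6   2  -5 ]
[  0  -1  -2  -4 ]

det(A) = 274

Forward elimination:
R2 <- R2 - (1)*R1:  [  0   0  -5  -7 ]
R3 <- R3 - (2)*R1:  [   0   16   -2  -11 ]
R2 <-> R3   (pivot in column 2 was zero)
[ -2  -5   2    3 ]
[  0  16  -2  -11 ]
[  0   0  -5   -7 ]
[  0  -1  -2   -4 ]
R4 <- R4 - (-1/16)*R2:  [      0       0   -17/8  -75/16 ]
R4 <- R4 - (17/40)*R3:  [       0        0        0  -137/80 ]
Upper-triangular form:
[ -2  -5   2        3 ]
[  0  16  -2      -11 ]
[  0   0  -5       -7 ]
[  0   0   0  -137/80 ]
det(A) = (-1)^1 * (-2) * (16) * (-5) * (-137/80) = 274  (1 row swap -> sign -1)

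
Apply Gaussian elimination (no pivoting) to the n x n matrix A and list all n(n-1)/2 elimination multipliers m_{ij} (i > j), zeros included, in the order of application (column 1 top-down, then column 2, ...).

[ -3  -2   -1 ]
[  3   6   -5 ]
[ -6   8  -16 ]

Forward elimination:
R2 <- R2 - (-1)*R1:  [  0   4  -6 ]
R3 <- R3 - (2)*R1:  [   0   12  -14 ]
R3 <- R3 - (3)*R2:  [ 0  0  4 ]
Multipliers (in order of application): m_{21} = -1, m_{31} = 2, m_{32} = 3

multipliers: -1, 2, 3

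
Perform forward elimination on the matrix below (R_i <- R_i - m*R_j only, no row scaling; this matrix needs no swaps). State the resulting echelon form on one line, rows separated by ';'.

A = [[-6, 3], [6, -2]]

Forward elimination:
R2 <- R2 - (-1)*R1:  [ 0  1 ]
Row echelon form:
[ -6  3 ]
[  0  1 ]

REF = [-6 3; 0 1]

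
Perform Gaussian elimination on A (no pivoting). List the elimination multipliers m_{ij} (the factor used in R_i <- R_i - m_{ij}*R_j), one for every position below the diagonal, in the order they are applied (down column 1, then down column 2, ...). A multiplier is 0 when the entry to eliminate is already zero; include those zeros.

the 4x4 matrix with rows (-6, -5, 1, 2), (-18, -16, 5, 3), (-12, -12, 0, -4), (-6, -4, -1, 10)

multipliers: 3, 2, 1, 2, -1, 0

Forward elimination:
R2 <- R2 - (3)*R1:  [  0  -1   2  -3 ]
R3 <- R3 - (2)*R1:  [  0  -2  -2  -8 ]
R4 <- R4 - (1)*R1:  [  0   1  -2   8 ]
R3 <- R3 - (2)*R2:  [  0   0  -6  -2 ]
R4 <- R4 - (-1)*R2:  [ 0  0  0  5 ]
R4: entry in column 3 is already 0 -> m_{43} = 0 (no row operation needed)
Multipliers (in order of application): m_{21} = 3, m_{31} = 2, m_{41} = 1, m_{32} = 2, m_{42} = -1, m_{43} = 0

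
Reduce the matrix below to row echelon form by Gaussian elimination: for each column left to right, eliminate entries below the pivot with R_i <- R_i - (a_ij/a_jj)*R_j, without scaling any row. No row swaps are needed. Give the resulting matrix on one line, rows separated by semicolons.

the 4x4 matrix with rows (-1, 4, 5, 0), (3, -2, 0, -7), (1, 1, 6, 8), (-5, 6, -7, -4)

REF = [-1 4 5 0; 0 10 15 -7; 0 0 7/2 23/2; 0 0 0 782/35]

Forward elimination:
R2 <- R2 - (-3)*R1:  [  0  10  15  -7 ]
R3 <- R3 - (-1)*R1:  [  0   5  11   8 ]
R4 <- R4 - (5)*R1:  [   0  -14  -32   -4 ]
R3 <- R3 - (1/2)*R2:  [    0     0   7/2  23/2 ]
R4 <- R4 - (-7/5)*R2:  [     0      0    -11  -69/5 ]
R4 <- R4 - (-22/7)*R3:  [      0       0       0  782/35 ]
Row echelon form:
[ -1   4    5       0 ]
[  0  10   15      -7 ]
[  0   0  7/2    23/2 ]
[  0   0    0  782/35 ]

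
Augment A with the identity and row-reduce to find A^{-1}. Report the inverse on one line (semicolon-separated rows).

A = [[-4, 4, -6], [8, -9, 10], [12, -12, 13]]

inverse = [-3/20 -1 7/10; -4/5 -1 2/5; -3/5 0 -1/5]

Gauss-Jordan on [A | I]:
R1 <- (1/-4)*R1:  [    1    -1   3/2  |  -1/4     0     0 ]
R2 <- R2 - (8)*R1:  [  0  -1  -2  |   2   1   0 ]
R3 <- R3 - (12)*R1:  [  0   0  -5  |   3   0   1 ]
R2 <- (1/-1)*R2:  [  0   1   2  |  -2  -1   0 ]
R1 <- R1 - (-1)*R2:  [    1     0   7/2  |  -9/4    -1     0 ]
R3 <- (1/-5)*R3:  [    0     0     1  |  -3/5     0  -1/5 ]
R1 <- R1 - (7/2)*R3:  [     1      0      0  |  -3/20     -1   7/10 ]
R2 <- R2 - (2)*R3:  [    0     1     0  |  -4/5    -1   2/5 ]
Right block of [I | A^{-1}] is the inverse:
[ -3/20  -1  7/10 ]
[  -4/5  -1   2/5 ]
[  -3/5   0  -1/5 ]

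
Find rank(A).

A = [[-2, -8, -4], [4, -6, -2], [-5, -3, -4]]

rank(A) = 3

Row reduction:
R2 <- R2 - (-2)*R1:  [   0  -22  -10 ]
R3 <- R3 - (5/2)*R1:  [  0  17   6 ]
R3 <- R3 - (-17/22)*R2:  [      0       0  -19/11 ]
Row echelon form:
[ -2   -8      -4 ]
[  0  -22     -10 ]
[  0    0  -19/11 ]
Nonzero rows / pivot columns: 3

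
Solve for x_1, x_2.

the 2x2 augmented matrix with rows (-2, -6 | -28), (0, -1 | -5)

(-1, 5)

Forward elimination on [A|b]:
Row echelon form:
[ -2  -6  |  -28 ]
[  0  -1  |   -5 ]
Back-substitution:
x_2 = (-5) / -1 = 5
x_1 = (-28 - (-6)*(5)) / -2 = -1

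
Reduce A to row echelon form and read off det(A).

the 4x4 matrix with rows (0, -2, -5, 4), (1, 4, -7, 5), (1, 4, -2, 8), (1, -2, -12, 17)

Forward elimination:
R1 <-> R2   (pivot in column 1 was zero)
[ 1   4   -7   5 ]
[ 0  -2   -5   4 ]
[ 1   4   -2   8 ]
[ 1  -2  -12  17 ]
R3 <- R3 - (1)*R1:  [ 0  0  5  3 ]
R4 <- R4 - (1)*R1:  [  0  -6  -5  12 ]
R4 <- R4 - (3)*R2:  [  0   0  10   0 ]
R4 <- R4 - (2)*R3:  [  0   0   0  -6 ]
Upper-triangular form:
[ 1   4  -7   5 ]
[ 0  -2  -5   4 ]
[ 0   0   5   3 ]
[ 0   0   0  -6 ]
det(A) = (-1)^1 * (1) * (-2) * (5) * (-6) = -60  (1 row swap -> sign -1)

det(A) = -60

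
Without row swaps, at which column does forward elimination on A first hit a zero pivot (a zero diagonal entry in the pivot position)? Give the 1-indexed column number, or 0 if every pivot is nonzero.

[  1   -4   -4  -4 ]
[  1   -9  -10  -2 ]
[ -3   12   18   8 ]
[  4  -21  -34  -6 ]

Naive forward elimination:
R2 <- R2 - (1)*R1:  [  0  -5  -6   2 ]
R3 <- R3 - (-3)*R1:  [  0   0   6  -4 ]
R4 <- R4 - (4)*R1:  [   0   -5  -18   10 ]
R4 <- R4 - (1)*R2:  [   0    0  -12    8 ]
R4 <- R4 - (-2)*R3:  [ 0  0  0  0 ]
Matrix at this point:
[ 1  -4  -4  -4 ]
[ 0  -5  -6   2 ]
[ 0   0   6  -4 ]
[ 0   0   0   0 ]
Pivot entry (4,4) in the last row is zero and there are no rows below to swap with -> zero pivot in column 4 (A is singular).

first zero-pivot column = 4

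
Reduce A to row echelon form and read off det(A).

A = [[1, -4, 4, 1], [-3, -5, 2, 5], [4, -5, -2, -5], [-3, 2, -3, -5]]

Forward elimination:
R2 <- R2 - (-3)*R1:  [   0  -17   14    8 ]
R3 <- R3 - (4)*R1:  [   0   11  -18   -9 ]
R4 <- R4 - (-3)*R1:  [   0  -10    9   -2 ]
R3 <- R3 - (-11/17)*R2:  [       0        0  -152/17   -65/17 ]
R4 <- R4 - (10/17)*R2:  [       0        0    13/17  -114/17 ]
R4 <- R4 - (-13/152)*R3:  [         0          0          0  -1069/152 ]
Upper-triangular form:
[ 1   -4        4          1 ]
[ 0  -17       14          8 ]
[ 0    0  -152/17     -65/17 ]
[ 0    0        0  -1069/152 ]
det(A) = (-1)^0 * (1) * (-17) * (-152/17) * (-1069/152) = -1069  (0 row swaps -> sign +1)

det(A) = -1069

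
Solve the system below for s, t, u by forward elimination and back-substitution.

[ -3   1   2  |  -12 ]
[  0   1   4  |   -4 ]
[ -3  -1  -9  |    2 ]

Forward elimination on [A|b]:
R3 <- R3 - (1)*R1:  [   0   -2  -11   14 ]
R3 <- R3 - (-2)*R2:  [  0   0  -3   6 ]
Row echelon form:
[ -3  1   2  |  -12 ]
[  0  1   4  |   -4 ]
[  0  0  -3  |    6 ]
Back-substitution:
u = (6) / -3 = -2
t = (-4 - (4)*(-2)) / 1 = 4
s = (-12 - (1)*(4) - (2)*(-2)) / -3 = 4

(4, 4, -2)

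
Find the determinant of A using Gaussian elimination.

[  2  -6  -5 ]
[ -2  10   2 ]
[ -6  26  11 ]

det(A) = 16

Forward elimination:
R2 <- R2 - (-1)*R1:  [  0   4  -3 ]
R3 <- R3 - (-3)*R1:  [  0   8  -4 ]
R3 <- R3 - (2)*R2:  [ 0  0  2 ]
Upper-triangular form:
[ 2  -6  -5 ]
[ 0   4  -3 ]
[ 0   0   2 ]
det(A) = (-1)^0 * (2) * (4) * (2) = 16  (0 row swaps -> sign +1)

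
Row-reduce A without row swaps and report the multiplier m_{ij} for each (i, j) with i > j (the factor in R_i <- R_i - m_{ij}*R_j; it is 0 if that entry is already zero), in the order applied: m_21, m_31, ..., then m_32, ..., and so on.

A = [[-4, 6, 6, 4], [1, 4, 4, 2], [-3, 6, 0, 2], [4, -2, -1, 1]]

Forward elimination:
R2 <- R2 - (-1/4)*R1:  [    0  11/2  11/2     3 ]
R3 <- R3 - (3/4)*R1:  [    0   3/2  -9/2    -1 ]
R4 <- R4 - (-1)*R1:  [ 0  4  5  5 ]
R3 <- R3 - (3/11)*R2:  [      0       0      -6  -20/11 ]
R4 <- R4 - (8/11)*R2:  [     0      0      1  31/11 ]
R4 <- R4 - (-1/6)*R3:  [     0      0      0  83/33 ]
Multipliers (in order of application): m_{21} = -1/4, m_{31} = 3/4, m_{41} = -1, m_{32} = 3/11, m_{42} = 8/11, m_{43} = -1/6

multipliers: -1/4, 3/4, -1, 3/11, 8/11, -1/6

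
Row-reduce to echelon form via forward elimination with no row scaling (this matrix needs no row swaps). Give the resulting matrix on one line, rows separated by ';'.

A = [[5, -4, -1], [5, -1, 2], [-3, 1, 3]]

Forward elimination:
R2 <- R2 - (1)*R1:  [ 0  3  3 ]
R3 <- R3 - (-3/5)*R1:  [    0  -7/5  12/5 ]
R3 <- R3 - (-7/15)*R2:  [    0     0  19/5 ]
Row echelon form:
[ 5  -4    -1 ]
[ 0   3     3 ]
[ 0   0  19/5 ]

REF = [5 -4 -1; 0 3 3; 0 0 19/5]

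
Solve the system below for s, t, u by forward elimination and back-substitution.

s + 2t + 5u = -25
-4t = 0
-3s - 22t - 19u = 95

(0, 0, -5)

Forward elimination on [A|b]:
R3 <- R3 - (-3)*R1:  [   0  -16   -4   20 ]
R3 <- R3 - (4)*R2:  [  0   0  -4  20 ]
Row echelon form:
[ 1   2   5  |  -25 ]
[ 0  -4   0  |    0 ]
[ 0   0  -4  |   20 ]
Back-substitution:
u = (20) / -4 = -5
t = (0) / -4 = 0
s = (-25 - (2)*(0) - (5)*(-5)) / 1 = 0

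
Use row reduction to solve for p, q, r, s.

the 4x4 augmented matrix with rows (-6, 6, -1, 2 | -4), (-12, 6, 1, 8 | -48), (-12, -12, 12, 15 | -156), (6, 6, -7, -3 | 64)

Forward elimination on [A|b]:
R2 <- R2 - (2)*R1:  [   0   -6    3    4  -40 ]
R3 <- R3 - (2)*R1:  [    0   -24    14    11  -148 ]
R4 <- R4 - (-1)*R1:  [  0  12  -8  -1  60 ]
R3 <- R3 - (4)*R2:  [  0   0   2  -5  12 ]
R4 <- R4 - (-2)*R2:  [   0    0   -2    7  -20 ]
R4 <- R4 - (-1)*R3:  [  0   0   0   2  -8 ]
Row echelon form:
[ -6   6  -1   2  |   -4 ]
[  0  -6   3   4  |  -40 ]
[  0   0   2  -5  |   12 ]
[  0   0   0   2  |   -8 ]
Back-substitution:
s = (-8) / 2 = -4
r = (12 - (-5)*(-4)) / 2 = -4
q = (-40 - (3)*(-4) - (4)*(-4)) / -6 = 2
p = (-4 - (6)*(2) - (-1)*(-4) - (2)*(-4)) / -6 = 2

(2, 2, -4, -4)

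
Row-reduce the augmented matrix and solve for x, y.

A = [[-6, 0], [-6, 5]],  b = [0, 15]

Forward elimination on [A|b]:
R2 <- R2 - (1)*R1:  [  0   5  15 ]
Row echelon form:
[ -6  0  |   0 ]
[  0  5  |  15 ]
Back-substitution:
y = (15) / 5 = 3
x = (0) / -6 = 0

(0, 3)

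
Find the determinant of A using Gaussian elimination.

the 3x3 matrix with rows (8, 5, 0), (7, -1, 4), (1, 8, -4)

det(A) = -64

Forward elimination:
R2 <- R2 - (7/8)*R1:  [     0  -43/8      4 ]
R3 <- R3 - (1/8)*R1:  [    0  59/8    -4 ]
R3 <- R3 - (-59/43)*R2:  [     0      0  64/43 ]
Upper-triangular form:
[ 8      5      0 ]
[ 0  -43/8      4 ]
[ 0      0  64/43 ]
det(A) = (-1)^0 * (8) * (-43/8) * (64/43) = -64  (0 row swaps -> sign +1)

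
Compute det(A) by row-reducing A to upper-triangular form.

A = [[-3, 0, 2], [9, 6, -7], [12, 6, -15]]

det(A) = 108

Forward elimination:
R2 <- R2 - (-3)*R1:  [  0   6  -1 ]
R3 <- R3 - (-4)*R1:  [  0   6  -7 ]
R3 <- R3 - (1)*R2:  [  0   0  -6 ]
Upper-triangular form:
[ -3  0   2 ]
[  0  6  -1 ]
[  0  0  -6 ]
det(A) = (-1)^0 * (-3) * (6) * (-6) = 108  (0 row swaps -> sign +1)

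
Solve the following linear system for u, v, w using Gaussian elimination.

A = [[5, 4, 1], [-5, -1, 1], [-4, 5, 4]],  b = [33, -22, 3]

(4, 3, 1)

Forward elimination on [A|b]:
R2 <- R2 - (-1)*R1:  [  0   3   2  11 ]
R3 <- R3 - (-4/5)*R1:  [     0   41/5   24/5  147/5 ]
R3 <- R3 - (41/15)*R2:  [    0     0  -2/3  -2/3 ]
Row echelon form:
[ 5  4     1  |    33 ]
[ 0  3     2  |    11 ]
[ 0  0  -2/3  |  -2/3 ]
Back-substitution:
w = (-2/3) / (-2/3) = 1
v = (11 - (2)*(1)) / 3 = 3
u = (33 - (4)*(3) - (1)*(1)) / 5 = 4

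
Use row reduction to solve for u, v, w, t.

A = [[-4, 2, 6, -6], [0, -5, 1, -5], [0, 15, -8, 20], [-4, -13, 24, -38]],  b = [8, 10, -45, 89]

Forward elimination on [A|b]:
R4 <- R4 - (1)*R1:  [   0  -15   18  -32   81 ]
R3 <- R3 - (-3)*R2:  [   0    0   -5    5  -15 ]
R4 <- R4 - (3)*R2:  [   0    0   15  -17   51 ]
R4 <- R4 - (-3)*R3:  [  0   0   0  -2   6 ]
Row echelon form:
[ -4   2   6  -6  |    8 ]
[  0  -5   1  -5  |   10 ]
[  0   0  -5   5  |  -15 ]
[  0   0   0  -2  |    6 ]
Back-substitution:
t = (6) / -2 = -3
w = (-15 - (5)*(-3)) / -5 = 0
v = (10 - (1)*(0) - (-5)*(-3)) / -5 = 1
u = (8 - (2)*(1) - (6)*(0) - (-6)*(-3)) / -4 = 3

(3, 1, 0, -3)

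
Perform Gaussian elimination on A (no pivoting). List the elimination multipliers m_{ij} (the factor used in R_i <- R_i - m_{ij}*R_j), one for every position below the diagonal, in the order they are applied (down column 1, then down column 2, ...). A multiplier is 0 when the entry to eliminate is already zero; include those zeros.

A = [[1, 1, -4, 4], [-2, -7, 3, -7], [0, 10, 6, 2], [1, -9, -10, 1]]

multipliers: -2, 0, 1, -2, 2, -1

Forward elimination:
R2 <- R2 - (-2)*R1:  [  0  -5  -5   1 ]
R3: entry in column 1 is already 0 -> m_{31} = 0 (no row operation needed)
R4 <- R4 - (1)*R1:  [   0  -10   -6   -3 ]
R3 <- R3 - (-2)*R2:  [  0   0  -4   4 ]
R4 <- R4 - (2)*R2:  [  0   0   4  -5 ]
R4 <- R4 - (-1)*R3:  [  0   0   0  -1 ]
Multipliers (in order of application): m_{21} = -2, m_{31} = 0, m_{41} = 1, m_{32} = -2, m_{42} = 2, m_{43} = -1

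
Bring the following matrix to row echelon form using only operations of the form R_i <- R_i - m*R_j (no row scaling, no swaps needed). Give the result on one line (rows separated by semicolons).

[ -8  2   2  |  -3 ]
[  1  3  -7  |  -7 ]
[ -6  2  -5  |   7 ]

REF = [-8 2 2 -3; 0 13/4 -27/4 -59/8; 0 0 -71/13 135/13]

Forward elimination:
R2 <- R2 - (-1/8)*R1:  [     0   13/4  -27/4  -59/8 ]
R3 <- R3 - (3/4)*R1:  [     0    1/2  -13/2   37/4 ]
R3 <- R3 - (2/13)*R2:  [      0       0  -71/13  135/13 ]
Row echelon form:
[ -8     2       2  |      -3 ]
[  0  13/4   -27/4  |   -59/8 ]
[  0     0  -71/13  |  135/13 ]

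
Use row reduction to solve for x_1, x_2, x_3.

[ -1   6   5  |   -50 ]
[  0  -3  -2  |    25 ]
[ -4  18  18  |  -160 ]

(-5, -5, -5)

Forward elimination on [A|b]:
R3 <- R3 - (4)*R1:  [  0  -6  -2  40 ]
R3 <- R3 - (2)*R2:  [   0    0    2  -10 ]
Row echelon form:
[ -1   6   5  |  -50 ]
[  0  -3  -2  |   25 ]
[  0   0   2  |  -10 ]
Back-substitution:
x_3 = (-10) / 2 = -5
x_2 = (25 - (-2)*(-5)) / -3 = -5
x_1 = (-50 - (6)*(-5) - (5)*(-5)) / -1 = -5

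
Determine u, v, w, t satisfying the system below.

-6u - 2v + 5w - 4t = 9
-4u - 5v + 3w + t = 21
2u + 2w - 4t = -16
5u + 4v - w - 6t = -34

(-3, -2, -1, 2)

Forward elimination on [A|b]:
R2 <- R2 - (2/3)*R1:  [     0  -11/3   -1/3   11/3     15 ]
R3 <- R3 - (-1/3)*R1:  [     0   -2/3   11/3  -16/3    -13 ]
R4 <- R4 - (-5/6)*R1:  [     0    7/3   19/6  -28/3  -53/2 ]
R3 <- R3 - (2/11)*R2:  [       0        0    41/11       -6  -173/11 ]
R4 <- R4 - (-7/11)*R2:  [       0        0    65/22       -7  -373/22 ]
R4 <- R4 - (65/82)*R3:  [       0        0        0   -92/41  -184/41 ]
Row echelon form:
[ -6     -2      5      -4  |        9 ]
[  0  -11/3   -1/3    11/3  |       15 ]
[  0      0  41/11      -6  |  -173/11 ]
[  0      0      0  -92/41  |  -184/41 ]
Back-substitution:
t = (-184/41) / (-92/41) = 2
w = (-173/11 - (-6)*(2)) / (41/11) = -1
v = (15 - (-1/3)*(-1) - (11/3)*(2)) / (-11/3) = -2
u = (9 - (-2)*(-2) - (5)*(-1) - (-4)*(2)) / -6 = -3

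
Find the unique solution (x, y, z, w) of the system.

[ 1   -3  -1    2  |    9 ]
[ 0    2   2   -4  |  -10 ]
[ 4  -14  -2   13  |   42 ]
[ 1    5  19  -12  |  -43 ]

Forward elimination on [A|b]:
R3 <- R3 - (4)*R1:  [  0  -2   2   5   6 ]
R4 <- R4 - (1)*R1:  [   0    8   20  -14  -52 ]
R3 <- R3 - (-1)*R2:  [  0   0   4   1  -4 ]
R4 <- R4 - (4)*R2:  [   0    0   12    2  -12 ]
R4 <- R4 - (3)*R3:  [  0   0   0  -1   0 ]
Row echelon form:
[ 1  -3  -1   2  |    9 ]
[ 0   2   2  -4  |  -10 ]
[ 0   0   4   1  |   -4 ]
[ 0   0   0  -1  |    0 ]
Back-substitution:
w = (0) / -1 = 0
z = (-4 - (1)*(0)) / 4 = -1
y = (-10 - (2)*(-1) - (-4)*(0)) / 2 = -4
x = (9 - (-3)*(-4) - (-1)*(-1) - (2)*(0)) / 1 = -4

(-4, -4, -1, 0)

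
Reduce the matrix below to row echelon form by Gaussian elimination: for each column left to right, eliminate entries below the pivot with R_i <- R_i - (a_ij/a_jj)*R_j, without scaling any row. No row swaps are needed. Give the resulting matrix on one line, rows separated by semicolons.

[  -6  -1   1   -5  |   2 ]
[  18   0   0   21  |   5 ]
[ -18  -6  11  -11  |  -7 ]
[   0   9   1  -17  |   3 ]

Forward elimination:
R2 <- R2 - (-3)*R1:  [  0  -3   3   6  11 ]
R3 <- R3 - (3)*R1:  [   0   -3    8    4  -13 ]
R3 <- R3 - (1)*R2:  [   0    0    5   -2  -24 ]
R4 <- R4 - (-3)*R2:  [  0   0  10   1  36 ]
R4 <- R4 - (2)*R3:  [  0   0   0   5  84 ]
Row echelon form:
[ -6  -1  1  -5  |    2 ]
[  0  -3  3   6  |   11 ]
[  0   0  5  -2  |  -24 ]
[  0   0  0   5  |   84 ]

REF = [-6 -1 1 -5 2; 0 -3 3 6 11; 0 0 5 -2 -24; 0 0 0 5 84]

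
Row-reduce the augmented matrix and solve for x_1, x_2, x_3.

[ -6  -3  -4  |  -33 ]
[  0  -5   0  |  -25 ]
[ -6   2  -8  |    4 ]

Forward elimination on [A|b]:
R3 <- R3 - (1)*R1:  [  0   5  -4  37 ]
R3 <- R3 - (-1)*R2:  [  0   0  -4  12 ]
Row echelon form:
[ -6  -3  -4  |  -33 ]
[  0  -5   0  |  -25 ]
[  0   0  -4  |   12 ]
Back-substitution:
x_3 = (12) / -4 = -3
x_2 = (-25) / -5 = 5
x_1 = (-33 - (-3)*(5) - (-4)*(-3)) / -6 = 5

(5, 5, -3)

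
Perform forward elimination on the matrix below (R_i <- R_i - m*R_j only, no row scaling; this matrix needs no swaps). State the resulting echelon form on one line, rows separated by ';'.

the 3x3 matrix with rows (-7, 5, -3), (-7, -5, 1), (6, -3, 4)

Forward elimination:
R2 <- R2 - (1)*R1:  [   0  -10    4 ]
R3 <- R3 - (-6/7)*R1:  [    0   9/7  10/7 ]
R3 <- R3 - (-9/70)*R2:  [     0      0  68/35 ]
Row echelon form:
[ -7    5     -3 ]
[  0  -10      4 ]
[  0    0  68/35 ]

REF = [-7 5 -3; 0 -10 4; 0 0 68/35]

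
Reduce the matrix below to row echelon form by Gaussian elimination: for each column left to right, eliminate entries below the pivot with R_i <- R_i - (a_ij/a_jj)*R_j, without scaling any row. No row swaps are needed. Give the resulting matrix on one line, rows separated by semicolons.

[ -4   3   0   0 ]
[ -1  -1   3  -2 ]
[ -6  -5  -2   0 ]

REF = [-4 3 0 0; 0 -7/4 3 -2; 0 0 -128/7 76/7]

Forward elimination:
R2 <- R2 - (1/4)*R1:  [    0  -7/4     3    -2 ]
R3 <- R3 - (3/2)*R1:  [     0  -19/2     -2      0 ]
R3 <- R3 - (38/7)*R2:  [      0       0  -128/7    76/7 ]
Row echelon form:
[ -4     3       0     0 ]
[  0  -7/4       3    -2 ]
[  0     0  -128/7  76/7 ]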